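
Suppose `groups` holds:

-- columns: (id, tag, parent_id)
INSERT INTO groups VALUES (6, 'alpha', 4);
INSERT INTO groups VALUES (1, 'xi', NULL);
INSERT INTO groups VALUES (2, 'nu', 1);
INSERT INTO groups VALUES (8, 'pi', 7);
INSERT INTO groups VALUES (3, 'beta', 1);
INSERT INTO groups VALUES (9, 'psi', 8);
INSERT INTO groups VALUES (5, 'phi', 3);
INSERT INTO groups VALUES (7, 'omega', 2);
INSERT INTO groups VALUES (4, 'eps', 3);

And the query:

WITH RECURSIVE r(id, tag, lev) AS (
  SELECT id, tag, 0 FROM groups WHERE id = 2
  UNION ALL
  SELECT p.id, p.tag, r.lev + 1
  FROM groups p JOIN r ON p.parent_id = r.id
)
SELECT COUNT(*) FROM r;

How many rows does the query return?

4

Base: id=2 (nu) at lev 0.
Iteration 1: rows with parent_id in {2} -> omega (id 7, lev 1).
Iteration 2: rows with parent_id in {7} -> pi (id 8, lev 2).
Iteration 3: rows with parent_id in {8} -> psi (id 9, lev 3).
Iteration 4: no rows with parent_id in {9}; recursion stops.
Total rows emitted: 4.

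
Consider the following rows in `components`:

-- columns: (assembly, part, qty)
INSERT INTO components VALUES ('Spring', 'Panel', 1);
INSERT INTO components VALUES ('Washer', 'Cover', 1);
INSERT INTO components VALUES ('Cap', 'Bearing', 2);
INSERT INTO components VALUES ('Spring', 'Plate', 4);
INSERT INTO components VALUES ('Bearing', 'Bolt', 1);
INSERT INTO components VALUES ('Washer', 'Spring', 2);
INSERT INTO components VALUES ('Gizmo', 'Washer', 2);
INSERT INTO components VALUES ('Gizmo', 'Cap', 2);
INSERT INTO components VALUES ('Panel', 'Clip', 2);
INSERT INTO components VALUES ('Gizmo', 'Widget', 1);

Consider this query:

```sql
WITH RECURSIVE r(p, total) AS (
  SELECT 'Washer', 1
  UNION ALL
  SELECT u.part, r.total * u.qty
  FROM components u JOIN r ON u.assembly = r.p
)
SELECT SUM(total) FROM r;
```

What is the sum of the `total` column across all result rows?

Base: (Washer, total=1).
Iteration 1: components of {Washer} -> Cover = 1*1 = 1, Spring = 1*2 = 2.
Iteration 2: components of {Cover,Spring} -> Panel = 2*1 = 2, Plate = 2*4 = 8.
Iteration 3: components of {Panel,Plate} -> Clip = 2*2 = 4.
Iteration 4: no further components; recursion stops.
SUM(total) = 1 + 2 + 1 + 2 + 8 + 4 = 18.

18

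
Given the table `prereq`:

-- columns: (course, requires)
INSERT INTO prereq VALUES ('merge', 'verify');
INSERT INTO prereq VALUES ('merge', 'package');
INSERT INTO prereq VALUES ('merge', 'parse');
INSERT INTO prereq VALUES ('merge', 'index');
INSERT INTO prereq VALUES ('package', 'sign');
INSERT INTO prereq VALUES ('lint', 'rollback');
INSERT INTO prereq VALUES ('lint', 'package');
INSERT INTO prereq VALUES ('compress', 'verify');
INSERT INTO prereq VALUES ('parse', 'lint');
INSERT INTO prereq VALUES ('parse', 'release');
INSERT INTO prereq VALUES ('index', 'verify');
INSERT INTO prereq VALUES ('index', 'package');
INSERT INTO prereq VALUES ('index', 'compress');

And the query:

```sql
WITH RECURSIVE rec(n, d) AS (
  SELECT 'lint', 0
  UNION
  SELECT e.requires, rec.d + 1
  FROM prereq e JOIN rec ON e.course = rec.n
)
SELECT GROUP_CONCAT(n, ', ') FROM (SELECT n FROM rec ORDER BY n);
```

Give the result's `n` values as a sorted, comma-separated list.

Base: (lint, d=0).
Iteration 1: edges from {lint} -> (package, d=1), (rollback, d=1).
Iteration 2: edges from {package,rollback} -> (sign, d=2).
Iteration 3: no outgoing edges from {sign}; recursion stops.

lint, package, rollback, sign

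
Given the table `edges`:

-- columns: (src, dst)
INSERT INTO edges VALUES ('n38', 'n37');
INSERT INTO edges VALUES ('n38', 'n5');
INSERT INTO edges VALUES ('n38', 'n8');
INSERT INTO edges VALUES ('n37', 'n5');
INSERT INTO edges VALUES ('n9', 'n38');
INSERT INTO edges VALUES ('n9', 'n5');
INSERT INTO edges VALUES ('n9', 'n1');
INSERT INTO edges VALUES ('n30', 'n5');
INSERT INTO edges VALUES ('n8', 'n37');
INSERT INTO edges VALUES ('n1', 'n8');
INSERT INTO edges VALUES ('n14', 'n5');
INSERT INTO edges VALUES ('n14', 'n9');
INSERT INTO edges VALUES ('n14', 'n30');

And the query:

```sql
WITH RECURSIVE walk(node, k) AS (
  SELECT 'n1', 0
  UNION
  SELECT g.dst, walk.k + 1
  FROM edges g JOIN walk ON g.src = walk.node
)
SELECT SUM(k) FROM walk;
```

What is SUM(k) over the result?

Base: (n1, k=0).
Iteration 1: edges from {n1} -> (n8, k=1).
Iteration 2: edges from {n8} -> (n37, k=2).
Iteration 3: edges from {n37} -> (n5, k=3).
Iteration 4: no outgoing edges from {n5}; recursion stops.
SUM(k) = 0 + 1 + 2 + 3 = 6.

6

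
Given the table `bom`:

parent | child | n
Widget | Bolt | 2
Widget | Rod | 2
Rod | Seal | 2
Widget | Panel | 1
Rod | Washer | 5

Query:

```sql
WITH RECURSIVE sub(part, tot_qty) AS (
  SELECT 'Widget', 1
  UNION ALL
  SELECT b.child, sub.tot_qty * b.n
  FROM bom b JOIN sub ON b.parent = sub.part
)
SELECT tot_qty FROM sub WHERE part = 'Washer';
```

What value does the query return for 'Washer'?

10

Base: (Widget, tot_qty=1).
Iteration 1: components of {Widget} -> Bolt = 1*2 = 2, Panel = 1*1 = 1, Rod = 1*2 = 2.
Iteration 2: components of {Bolt,Panel,Rod} -> Seal = 2*2 = 4, Washer = 2*5 = 10.
Iteration 3: no further components; recursion stops.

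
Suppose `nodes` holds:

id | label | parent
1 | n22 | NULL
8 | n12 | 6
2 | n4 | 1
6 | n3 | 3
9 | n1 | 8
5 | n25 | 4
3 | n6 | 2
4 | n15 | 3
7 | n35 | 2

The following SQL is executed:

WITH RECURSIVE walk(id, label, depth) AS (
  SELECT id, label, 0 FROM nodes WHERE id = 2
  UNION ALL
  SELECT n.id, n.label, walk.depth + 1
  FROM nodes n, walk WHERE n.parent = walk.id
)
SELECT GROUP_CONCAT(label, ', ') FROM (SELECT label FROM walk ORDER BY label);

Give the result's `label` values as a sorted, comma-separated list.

n1, n12, n15, n25, n3, n35, n4, n6

Base: id=2 (n4) at depth 0.
Iteration 1: rows with parent in {2} -> n6 (id 3, depth 1), n35 (id 7, depth 1).
Iteration 2: rows with parent in {3,7} -> n15 (id 4, depth 2), n3 (id 6, depth 2).
Iteration 3: rows with parent in {4,6} -> n25 (id 5, depth 3), n12 (id 8, depth 3).
Iteration 4: rows with parent in {5,8} -> n1 (id 9, depth 4).
Iteration 5: no rows with parent in {9}; recursion stops.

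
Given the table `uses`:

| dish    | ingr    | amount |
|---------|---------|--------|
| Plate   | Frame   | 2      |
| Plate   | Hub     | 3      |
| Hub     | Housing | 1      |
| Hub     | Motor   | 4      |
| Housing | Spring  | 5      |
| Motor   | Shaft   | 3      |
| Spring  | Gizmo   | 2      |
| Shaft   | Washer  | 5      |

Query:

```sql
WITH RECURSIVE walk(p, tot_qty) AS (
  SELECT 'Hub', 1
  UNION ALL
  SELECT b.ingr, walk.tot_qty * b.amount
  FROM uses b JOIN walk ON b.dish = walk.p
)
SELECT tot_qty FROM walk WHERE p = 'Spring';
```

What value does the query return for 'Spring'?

Base: (Hub, tot_qty=1).
Iteration 1: components of {Hub} -> Housing = 1*1 = 1, Motor = 1*4 = 4.
Iteration 2: components of {Housing,Motor} -> Shaft = 4*3 = 12, Spring = 1*5 = 5.
Iteration 3: components of {Shaft,Spring} -> Gizmo = 5*2 = 10, Washer = 12*5 = 60.
Iteration 4: no further components; recursion stops.

5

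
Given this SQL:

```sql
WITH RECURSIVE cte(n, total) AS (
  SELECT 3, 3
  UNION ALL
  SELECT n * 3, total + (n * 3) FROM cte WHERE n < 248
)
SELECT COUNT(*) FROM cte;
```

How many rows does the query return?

6

Base: n=3, total=3.
Iteration 1: 3 < 248 holds -> n = 3 * 3 = 9, total = 3 + 9 = 12.
Iteration 2: 9 < 248 holds -> n = 9 * 3 = 27, total = 12 + 27 = 39.
Iteration 3: 27 < 248 holds -> n = 27 * 3 = 81, total = 39 + 81 = 120.
Iteration 4: 81 < 248 holds -> n = 81 * 3 = 243, total = 120 + 243 = 363.
Iteration 5: 243 < 248 holds -> n = 243 * 3 = 729, total = 363 + 729 = 1092.
Iteration 6: 729 < 248 fails; recursion stops.
Total rows emitted: 6.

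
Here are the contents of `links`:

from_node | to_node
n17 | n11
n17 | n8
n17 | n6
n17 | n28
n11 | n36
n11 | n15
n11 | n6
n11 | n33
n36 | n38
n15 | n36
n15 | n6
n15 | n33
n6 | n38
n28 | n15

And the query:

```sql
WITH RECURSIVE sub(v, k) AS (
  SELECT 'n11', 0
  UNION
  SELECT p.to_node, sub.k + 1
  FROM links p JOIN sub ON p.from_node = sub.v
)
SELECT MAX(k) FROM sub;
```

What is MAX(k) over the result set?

Base: (n11, k=0).
Iteration 1: edges from {n11} -> (n15, k=1), (n33, k=1), (n36, k=1), (n6, k=1).
Iteration 2: edges from {n15,n33,n36,n6} -> (n33, k=2), (n36, k=2), (n38, k=2), (n6, k=2). [UNION drops 1 duplicate row(s)]
Iteration 3: edges from {n33,n36,n38,n6} -> (n38, k=3). [UNION drops 1 duplicate row(s)]
Iteration 4: no outgoing edges from {n38}; recursion stops.
k values: 0, 1, 1, 1, 1, 2, 2, 2, 2, 3; the maximum is 3.

3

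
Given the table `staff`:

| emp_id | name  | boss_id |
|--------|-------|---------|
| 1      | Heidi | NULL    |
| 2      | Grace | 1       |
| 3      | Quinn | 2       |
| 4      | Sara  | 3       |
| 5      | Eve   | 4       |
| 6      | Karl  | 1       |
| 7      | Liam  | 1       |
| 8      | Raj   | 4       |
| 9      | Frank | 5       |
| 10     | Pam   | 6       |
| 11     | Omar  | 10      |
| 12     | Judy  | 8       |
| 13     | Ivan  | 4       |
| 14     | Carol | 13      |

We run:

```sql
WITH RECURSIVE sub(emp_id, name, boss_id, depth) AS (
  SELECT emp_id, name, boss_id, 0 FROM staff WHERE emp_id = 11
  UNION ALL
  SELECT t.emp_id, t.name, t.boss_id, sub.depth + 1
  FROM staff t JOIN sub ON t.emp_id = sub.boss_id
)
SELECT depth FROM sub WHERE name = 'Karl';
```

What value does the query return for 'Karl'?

2

Base: emp_id=11 (Omar), boss_id=10, depth 0.
Iteration 1: join on emp_id=10 -> Pam (id 10, boss_id=6, depth 1).
Iteration 2: join on emp_id=6 -> Karl (id 6, boss_id=1, depth 2).
Iteration 3: join on emp_id=1 -> Heidi (id 1, boss_id=NULL, depth 3).
Iteration 4: boss_id is NULL; no match; recursion stops.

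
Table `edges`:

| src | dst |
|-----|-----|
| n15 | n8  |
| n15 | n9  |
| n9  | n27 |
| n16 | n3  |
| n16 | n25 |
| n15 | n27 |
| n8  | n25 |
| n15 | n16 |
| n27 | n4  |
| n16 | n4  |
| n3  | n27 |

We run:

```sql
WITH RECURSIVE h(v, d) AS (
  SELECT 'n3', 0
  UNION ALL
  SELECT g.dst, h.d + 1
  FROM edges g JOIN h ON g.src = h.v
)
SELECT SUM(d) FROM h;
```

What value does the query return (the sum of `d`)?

3

Base: (n3, d=0).
Iteration 1: edges from {n3} -> (n27, d=1).
Iteration 2: edges from {n27} -> (n4, d=2).
Iteration 3: no outgoing edges from {n4}; recursion stops.
SUM(d) = 0 + 1 + 2 = 3.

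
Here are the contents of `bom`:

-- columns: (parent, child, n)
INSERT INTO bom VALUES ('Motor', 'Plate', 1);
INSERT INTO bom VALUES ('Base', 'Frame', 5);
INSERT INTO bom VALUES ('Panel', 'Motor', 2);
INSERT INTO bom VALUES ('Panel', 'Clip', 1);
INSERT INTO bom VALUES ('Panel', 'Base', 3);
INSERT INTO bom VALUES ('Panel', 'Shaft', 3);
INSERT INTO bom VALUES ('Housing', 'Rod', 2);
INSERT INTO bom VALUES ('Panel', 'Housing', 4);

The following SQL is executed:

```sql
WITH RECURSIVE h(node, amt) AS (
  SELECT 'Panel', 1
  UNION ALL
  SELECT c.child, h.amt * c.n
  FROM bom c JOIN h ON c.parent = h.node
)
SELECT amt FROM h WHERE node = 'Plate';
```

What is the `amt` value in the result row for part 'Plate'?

Base: (Panel, amt=1).
Iteration 1: components of {Panel} -> Base = 1*3 = 3, Clip = 1*1 = 1, Housing = 1*4 = 4, Motor = 1*2 = 2, Shaft = 1*3 = 3.
Iteration 2: components of {Base,Clip,Housing,Motor,Shaft} -> Frame = 3*5 = 15, Plate = 2*1 = 2, Rod = 4*2 = 8.
Iteration 3: no further components; recursion stops.

2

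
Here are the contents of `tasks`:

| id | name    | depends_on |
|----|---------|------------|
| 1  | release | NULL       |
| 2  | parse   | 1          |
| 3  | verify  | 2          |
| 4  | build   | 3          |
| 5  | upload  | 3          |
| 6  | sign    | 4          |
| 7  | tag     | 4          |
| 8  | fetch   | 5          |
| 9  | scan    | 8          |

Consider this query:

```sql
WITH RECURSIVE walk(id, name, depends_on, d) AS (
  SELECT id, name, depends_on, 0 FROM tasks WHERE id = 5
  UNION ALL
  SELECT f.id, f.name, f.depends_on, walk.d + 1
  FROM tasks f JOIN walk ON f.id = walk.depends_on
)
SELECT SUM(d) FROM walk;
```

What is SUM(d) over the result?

6

Base: id=5 (upload), depends_on=3, d 0.
Iteration 1: join on id=3 -> verify (id 3, depends_on=2, d 1).
Iteration 2: join on id=2 -> parse (id 2, depends_on=1, d 2).
Iteration 3: join on id=1 -> release (id 1, depends_on=NULL, d 3).
Iteration 4: depends_on is NULL; no match; recursion stops.
SUM(d) = 0 + 1 + 2 + 3 = 6.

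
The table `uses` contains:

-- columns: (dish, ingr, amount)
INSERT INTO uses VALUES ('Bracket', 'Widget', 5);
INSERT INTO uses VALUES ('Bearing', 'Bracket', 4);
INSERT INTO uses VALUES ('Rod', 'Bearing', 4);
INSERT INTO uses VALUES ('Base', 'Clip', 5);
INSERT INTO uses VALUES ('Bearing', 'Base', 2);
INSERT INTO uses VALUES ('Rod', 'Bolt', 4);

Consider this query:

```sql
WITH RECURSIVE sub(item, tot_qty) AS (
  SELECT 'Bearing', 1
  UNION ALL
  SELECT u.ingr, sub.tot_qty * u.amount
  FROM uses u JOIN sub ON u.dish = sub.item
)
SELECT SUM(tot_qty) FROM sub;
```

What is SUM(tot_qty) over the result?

37

Base: (Bearing, tot_qty=1).
Iteration 1: components of {Bearing} -> Base = 1*2 = 2, Bracket = 1*4 = 4.
Iteration 2: components of {Base,Bracket} -> Clip = 2*5 = 10, Widget = 4*5 = 20.
Iteration 3: no further components; recursion stops.
SUM(tot_qty) = 1 + 4 + 2 + 20 + 10 = 37.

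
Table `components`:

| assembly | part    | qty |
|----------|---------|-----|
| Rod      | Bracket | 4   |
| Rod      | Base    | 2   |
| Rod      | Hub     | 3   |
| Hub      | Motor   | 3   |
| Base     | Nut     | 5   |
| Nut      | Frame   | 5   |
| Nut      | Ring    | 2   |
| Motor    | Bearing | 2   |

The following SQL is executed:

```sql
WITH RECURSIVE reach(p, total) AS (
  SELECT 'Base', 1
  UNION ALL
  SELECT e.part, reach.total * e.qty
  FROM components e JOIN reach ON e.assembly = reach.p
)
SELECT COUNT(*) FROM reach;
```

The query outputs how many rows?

4

Base: (Base, total=1).
Iteration 1: components of {Base} -> Nut = 1*5 = 5.
Iteration 2: components of {Nut} -> Frame = 5*5 = 25, Ring = 5*2 = 10.
Iteration 3: no further components; recursion stops.
Total rows emitted: 4.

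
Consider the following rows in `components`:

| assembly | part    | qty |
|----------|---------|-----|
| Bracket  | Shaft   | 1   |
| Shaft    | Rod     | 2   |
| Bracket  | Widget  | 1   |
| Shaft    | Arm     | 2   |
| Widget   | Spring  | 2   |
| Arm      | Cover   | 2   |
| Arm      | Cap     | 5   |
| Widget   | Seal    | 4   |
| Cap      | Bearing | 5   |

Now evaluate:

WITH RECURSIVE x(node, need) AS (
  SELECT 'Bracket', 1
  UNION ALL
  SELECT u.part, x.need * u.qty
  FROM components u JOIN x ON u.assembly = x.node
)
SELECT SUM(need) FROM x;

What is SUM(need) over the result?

77

Base: (Bracket, need=1).
Iteration 1: components of {Bracket} -> Shaft = 1*1 = 1, Widget = 1*1 = 1.
Iteration 2: components of {Shaft,Widget} -> Arm = 1*2 = 2, Rod = 1*2 = 2, Seal = 1*4 = 4, Spring = 1*2 = 2.
Iteration 3: components of {Arm,Rod,Seal,Spring} -> Cap = 2*5 = 10, Cover = 2*2 = 4.
Iteration 4: components of {Cap,Cover} -> Bearing = 10*5 = 50.
Iteration 5: no further components; recursion stops.
SUM(need) = 1 + 1 + 1 + 2 + 2 + 2 + 4 + 4 + 10 + 50 = 77.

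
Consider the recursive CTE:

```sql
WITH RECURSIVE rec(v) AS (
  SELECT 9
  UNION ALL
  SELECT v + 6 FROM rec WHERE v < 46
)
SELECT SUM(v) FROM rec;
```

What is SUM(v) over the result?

240

Base: v=9.
Iteration 1: 9 < 46 holds -> v = 9 + 6 = 15.
Iteration 2: 15 < 46 holds -> v = 15 + 6 = 21.
Iteration 3: 21 < 46 holds -> v = 21 + 6 = 27.
Iteration 4: 27 < 46 holds -> v = 27 + 6 = 33.
Iteration 5: 33 < 46 holds -> v = 33 + 6 = 39.
Iteration 6: 39 < 46 holds -> v = 39 + 6 = 45.
Iteration 7: 45 < 46 holds -> v = 45 + 6 = 51.
Iteration 8: 51 < 46 fails; recursion stops.
SUM(v) = 9 + 15 + 21 + 27 + 33 + 39 + 45 + 51 = 240.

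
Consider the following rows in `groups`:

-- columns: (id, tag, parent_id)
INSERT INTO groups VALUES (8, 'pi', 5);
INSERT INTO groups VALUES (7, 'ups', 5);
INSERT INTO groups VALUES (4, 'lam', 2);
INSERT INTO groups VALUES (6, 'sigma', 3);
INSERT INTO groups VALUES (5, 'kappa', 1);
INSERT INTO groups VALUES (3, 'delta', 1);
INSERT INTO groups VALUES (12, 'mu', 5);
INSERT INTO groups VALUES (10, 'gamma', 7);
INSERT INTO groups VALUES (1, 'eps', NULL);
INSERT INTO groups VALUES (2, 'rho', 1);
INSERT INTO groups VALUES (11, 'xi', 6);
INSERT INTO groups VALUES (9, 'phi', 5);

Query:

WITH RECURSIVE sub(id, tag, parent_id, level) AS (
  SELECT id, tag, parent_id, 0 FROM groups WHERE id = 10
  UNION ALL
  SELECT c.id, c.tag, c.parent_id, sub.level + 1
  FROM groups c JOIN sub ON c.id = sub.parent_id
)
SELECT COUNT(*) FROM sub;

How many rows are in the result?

4

Base: id=10 (gamma), parent_id=7, level 0.
Iteration 1: join on id=7 -> ups (id 7, parent_id=5, level 1).
Iteration 2: join on id=5 -> kappa (id 5, parent_id=1, level 2).
Iteration 3: join on id=1 -> eps (id 1, parent_id=NULL, level 3).
Iteration 4: parent_id is NULL; no match; recursion stops.
Total rows emitted: 4.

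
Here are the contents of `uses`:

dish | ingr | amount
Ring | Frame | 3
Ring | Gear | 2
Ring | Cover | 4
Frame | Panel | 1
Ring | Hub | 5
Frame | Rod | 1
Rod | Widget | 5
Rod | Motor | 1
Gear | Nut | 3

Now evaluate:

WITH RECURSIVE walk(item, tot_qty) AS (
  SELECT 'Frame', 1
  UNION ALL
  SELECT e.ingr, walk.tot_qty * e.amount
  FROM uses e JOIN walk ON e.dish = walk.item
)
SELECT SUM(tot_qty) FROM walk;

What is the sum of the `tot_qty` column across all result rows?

Base: (Frame, tot_qty=1).
Iteration 1: components of {Frame} -> Panel = 1*1 = 1, Rod = 1*1 = 1.
Iteration 2: components of {Panel,Rod} -> Motor = 1*1 = 1, Widget = 1*5 = 5.
Iteration 3: no further components; recursion stops.
SUM(tot_qty) = 1 + 1 + 1 + 5 + 1 = 9.

9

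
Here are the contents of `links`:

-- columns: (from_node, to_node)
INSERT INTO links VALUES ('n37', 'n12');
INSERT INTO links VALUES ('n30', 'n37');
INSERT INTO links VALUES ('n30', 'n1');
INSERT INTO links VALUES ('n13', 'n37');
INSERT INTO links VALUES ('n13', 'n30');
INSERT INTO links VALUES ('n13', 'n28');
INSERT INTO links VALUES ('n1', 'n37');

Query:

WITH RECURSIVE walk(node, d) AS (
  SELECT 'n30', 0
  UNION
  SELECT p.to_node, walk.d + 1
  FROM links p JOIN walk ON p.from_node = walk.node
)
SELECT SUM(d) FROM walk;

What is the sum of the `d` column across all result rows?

9

Base: (n30, d=0).
Iteration 1: edges from {n30} -> (n1, d=1), (n37, d=1).
Iteration 2: edges from {n1,n37} -> (n12, d=2), (n37, d=2).
Iteration 3: edges from {n12,n37} -> (n12, d=3).
Iteration 4: no outgoing edges from {n12}; recursion stops.
SUM(d) = 0 + 1 + 1 + 2 + 2 + 3 = 9.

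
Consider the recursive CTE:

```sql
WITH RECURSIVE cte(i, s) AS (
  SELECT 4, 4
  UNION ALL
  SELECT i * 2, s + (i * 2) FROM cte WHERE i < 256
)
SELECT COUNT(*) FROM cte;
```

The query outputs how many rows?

Base: i=4, s=4.
Iteration 1: 4 < 256 holds -> i = 4 * 2 = 8, s = 4 + 8 = 12.
Iteration 2: 8 < 256 holds -> i = 8 * 2 = 16, s = 12 + 16 = 28.
Iteration 3: 16 < 256 holds -> i = 16 * 2 = 32, s = 28 + 32 = 60.
Iteration 4: 32 < 256 holds -> i = 32 * 2 = 64, s = 60 + 64 = 124.
Iteration 5: 64 < 256 holds -> i = 64 * 2 = 128, s = 124 + 128 = 252.
Iteration 6: 128 < 256 holds -> i = 128 * 2 = 256, s = 252 + 256 = 508.
Iteration 7: 256 < 256 fails; recursion stops.
Total rows emitted: 7.

7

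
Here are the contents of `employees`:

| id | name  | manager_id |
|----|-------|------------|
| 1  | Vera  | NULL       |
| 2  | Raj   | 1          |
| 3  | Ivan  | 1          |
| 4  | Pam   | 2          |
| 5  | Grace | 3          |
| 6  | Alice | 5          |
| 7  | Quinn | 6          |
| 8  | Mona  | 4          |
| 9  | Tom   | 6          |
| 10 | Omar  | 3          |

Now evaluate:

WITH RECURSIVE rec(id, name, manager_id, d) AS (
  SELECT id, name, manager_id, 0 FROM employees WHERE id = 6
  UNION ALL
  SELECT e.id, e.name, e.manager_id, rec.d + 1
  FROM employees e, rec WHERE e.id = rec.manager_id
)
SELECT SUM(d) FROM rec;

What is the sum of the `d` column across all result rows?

Base: id=6 (Alice), manager_id=5, d 0.
Iteration 1: join on id=5 -> Grace (id 5, manager_id=3, d 1).
Iteration 2: join on id=3 -> Ivan (id 3, manager_id=1, d 2).
Iteration 3: join on id=1 -> Vera (id 1, manager_id=NULL, d 3).
Iteration 4: manager_id is NULL; no match; recursion stops.
SUM(d) = 0 + 1 + 2 + 3 = 6.

6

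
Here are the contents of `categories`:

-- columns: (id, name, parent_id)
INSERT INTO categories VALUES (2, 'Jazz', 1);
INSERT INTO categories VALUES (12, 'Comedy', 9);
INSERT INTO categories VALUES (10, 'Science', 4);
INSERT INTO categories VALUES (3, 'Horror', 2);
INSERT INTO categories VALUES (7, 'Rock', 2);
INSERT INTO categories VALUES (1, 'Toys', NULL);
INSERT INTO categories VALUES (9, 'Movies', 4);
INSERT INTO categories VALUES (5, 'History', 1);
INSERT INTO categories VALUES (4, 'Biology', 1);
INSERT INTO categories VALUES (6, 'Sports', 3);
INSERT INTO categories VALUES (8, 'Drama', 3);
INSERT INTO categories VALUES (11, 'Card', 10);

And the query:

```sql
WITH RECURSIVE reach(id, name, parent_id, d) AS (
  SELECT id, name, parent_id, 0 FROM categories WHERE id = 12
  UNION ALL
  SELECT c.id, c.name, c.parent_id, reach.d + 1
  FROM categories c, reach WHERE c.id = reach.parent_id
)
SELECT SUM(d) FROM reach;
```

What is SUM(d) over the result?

Base: id=12 (Comedy), parent_id=9, d 0.
Iteration 1: join on id=9 -> Movies (id 9, parent_id=4, d 1).
Iteration 2: join on id=4 -> Biology (id 4, parent_id=1, d 2).
Iteration 3: join on id=1 -> Toys (id 1, parent_id=NULL, d 3).
Iteration 4: parent_id is NULL; no match; recursion stops.
SUM(d) = 0 + 1 + 2 + 3 = 6.

6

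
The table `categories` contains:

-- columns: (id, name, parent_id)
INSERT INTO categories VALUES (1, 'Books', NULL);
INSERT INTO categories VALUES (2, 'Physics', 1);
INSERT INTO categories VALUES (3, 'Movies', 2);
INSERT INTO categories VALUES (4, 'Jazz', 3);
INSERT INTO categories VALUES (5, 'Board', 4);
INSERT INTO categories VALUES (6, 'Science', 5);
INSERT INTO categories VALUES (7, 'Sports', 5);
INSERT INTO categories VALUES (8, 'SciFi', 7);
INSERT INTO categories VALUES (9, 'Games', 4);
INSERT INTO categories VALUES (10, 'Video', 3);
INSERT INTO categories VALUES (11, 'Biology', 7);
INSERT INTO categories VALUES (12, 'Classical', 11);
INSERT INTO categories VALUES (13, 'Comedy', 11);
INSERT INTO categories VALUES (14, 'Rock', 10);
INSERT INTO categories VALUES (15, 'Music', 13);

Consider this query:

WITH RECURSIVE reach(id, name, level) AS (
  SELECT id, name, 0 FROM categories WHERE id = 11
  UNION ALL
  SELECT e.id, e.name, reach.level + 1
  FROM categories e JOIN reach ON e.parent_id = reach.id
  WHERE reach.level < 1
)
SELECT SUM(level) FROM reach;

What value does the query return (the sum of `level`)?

Base: id=11 (Biology) at level 0.
Iteration 1: rows with parent_id in {11} -> Classical (id 12, level 1), Comedy (id 13, level 1).
Iteration 2: level < 1 fails for all current rows; recursion stops.
SUM(level) = 0 + 1 + 1 = 2.

2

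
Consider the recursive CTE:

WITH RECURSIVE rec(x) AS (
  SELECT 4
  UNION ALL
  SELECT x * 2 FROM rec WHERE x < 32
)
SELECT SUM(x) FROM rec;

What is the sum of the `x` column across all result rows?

Base: x=4.
Iteration 1: 4 < 32 holds -> x = 4 * 2 = 8.
Iteration 2: 8 < 32 holds -> x = 8 * 2 = 16.
Iteration 3: 16 < 32 holds -> x = 16 * 2 = 32.
Iteration 4: 32 < 32 fails; recursion stops.
SUM(x) = 4 + 8 + 16 + 32 = 60.

60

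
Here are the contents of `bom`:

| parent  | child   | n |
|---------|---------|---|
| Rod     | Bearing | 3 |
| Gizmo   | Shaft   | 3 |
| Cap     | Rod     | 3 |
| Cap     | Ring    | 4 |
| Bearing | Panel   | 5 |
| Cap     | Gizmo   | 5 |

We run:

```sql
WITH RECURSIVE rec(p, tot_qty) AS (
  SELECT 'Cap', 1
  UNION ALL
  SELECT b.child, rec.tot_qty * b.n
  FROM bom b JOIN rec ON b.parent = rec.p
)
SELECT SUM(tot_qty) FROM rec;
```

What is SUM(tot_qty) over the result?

Base: (Cap, tot_qty=1).
Iteration 1: components of {Cap} -> Gizmo = 1*5 = 5, Ring = 1*4 = 4, Rod = 1*3 = 3.
Iteration 2: components of {Gizmo,Ring,Rod} -> Bearing = 3*3 = 9, Shaft = 5*3 = 15.
Iteration 3: components of {Bearing,Shaft} -> Panel = 9*5 = 45.
Iteration 4: no further components; recursion stops.
SUM(tot_qty) = 1 + 5 + 3 + 4 + 15 + 9 + 45 = 82.

82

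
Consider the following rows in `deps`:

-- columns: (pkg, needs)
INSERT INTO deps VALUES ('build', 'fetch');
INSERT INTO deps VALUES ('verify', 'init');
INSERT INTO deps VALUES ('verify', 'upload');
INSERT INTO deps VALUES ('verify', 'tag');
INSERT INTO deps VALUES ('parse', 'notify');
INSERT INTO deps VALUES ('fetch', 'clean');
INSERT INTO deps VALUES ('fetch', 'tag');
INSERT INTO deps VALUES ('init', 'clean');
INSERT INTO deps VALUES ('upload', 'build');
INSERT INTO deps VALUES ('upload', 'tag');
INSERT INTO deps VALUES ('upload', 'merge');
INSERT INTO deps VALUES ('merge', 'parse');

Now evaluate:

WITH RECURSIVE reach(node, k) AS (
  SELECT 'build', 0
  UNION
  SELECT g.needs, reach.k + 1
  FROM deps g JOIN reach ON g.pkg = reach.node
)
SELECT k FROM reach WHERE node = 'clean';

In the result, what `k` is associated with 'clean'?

2

Base: (build, k=0).
Iteration 1: edges from {build} -> (fetch, k=1).
Iteration 2: edges from {fetch} -> (clean, k=2), (tag, k=2).
Iteration 3: no outgoing edges from {clean,tag}; recursion stops.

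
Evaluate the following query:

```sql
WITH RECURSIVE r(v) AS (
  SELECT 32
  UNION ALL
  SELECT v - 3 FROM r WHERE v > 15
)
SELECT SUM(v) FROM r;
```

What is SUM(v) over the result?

Base: v=32.
Iteration 1: 32 > 15 holds -> v = 32 - 3 = 29.
Iteration 2: 29 > 15 holds -> v = 29 - 3 = 26.
Iteration 3: 26 > 15 holds -> v = 26 - 3 = 23.
Iteration 4: 23 > 15 holds -> v = 23 - 3 = 20.
Iteration 5: 20 > 15 holds -> v = 20 - 3 = 17.
Iteration 6: 17 > 15 holds -> v = 17 - 3 = 14.
Iteration 7: 14 > 15 fails; recursion stops.
SUM(v) = 32 + 29 + 26 + 23 + 20 + 17 + 14 = 161.

161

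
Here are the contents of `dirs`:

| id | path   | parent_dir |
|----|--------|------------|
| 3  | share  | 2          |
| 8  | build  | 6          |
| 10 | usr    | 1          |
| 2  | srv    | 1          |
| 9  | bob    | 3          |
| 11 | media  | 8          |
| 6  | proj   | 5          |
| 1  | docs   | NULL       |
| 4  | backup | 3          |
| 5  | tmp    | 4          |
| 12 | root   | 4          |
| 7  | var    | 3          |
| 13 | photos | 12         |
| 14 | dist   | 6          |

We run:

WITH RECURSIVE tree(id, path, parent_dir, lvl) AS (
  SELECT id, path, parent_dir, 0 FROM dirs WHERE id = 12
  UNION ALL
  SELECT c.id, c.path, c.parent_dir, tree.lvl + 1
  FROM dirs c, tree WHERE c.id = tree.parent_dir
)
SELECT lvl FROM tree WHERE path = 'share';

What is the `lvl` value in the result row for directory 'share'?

2

Base: id=12 (root), parent_dir=4, lvl 0.
Iteration 1: join on id=4 -> backup (id 4, parent_dir=3, lvl 1).
Iteration 2: join on id=3 -> share (id 3, parent_dir=2, lvl 2).
Iteration 3: join on id=2 -> srv (id 2, parent_dir=1, lvl 3).
Iteration 4: join on id=1 -> docs (id 1, parent_dir=NULL, lvl 4).
Iteration 5: parent_dir is NULL; no match; recursion stops.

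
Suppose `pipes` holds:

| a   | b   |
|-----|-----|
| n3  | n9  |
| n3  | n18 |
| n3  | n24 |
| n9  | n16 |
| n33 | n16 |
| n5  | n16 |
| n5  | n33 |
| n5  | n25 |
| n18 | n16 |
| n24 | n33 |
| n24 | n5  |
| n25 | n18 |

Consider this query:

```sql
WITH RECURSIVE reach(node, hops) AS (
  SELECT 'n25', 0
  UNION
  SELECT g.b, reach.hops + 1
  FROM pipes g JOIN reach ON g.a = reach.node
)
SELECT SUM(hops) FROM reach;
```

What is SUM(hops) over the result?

Base: (n25, hops=0).
Iteration 1: edges from {n25} -> (n18, hops=1).
Iteration 2: edges from {n18} -> (n16, hops=2).
Iteration 3: no outgoing edges from {n16}; recursion stops.
SUM(hops) = 0 + 1 + 2 = 3.

3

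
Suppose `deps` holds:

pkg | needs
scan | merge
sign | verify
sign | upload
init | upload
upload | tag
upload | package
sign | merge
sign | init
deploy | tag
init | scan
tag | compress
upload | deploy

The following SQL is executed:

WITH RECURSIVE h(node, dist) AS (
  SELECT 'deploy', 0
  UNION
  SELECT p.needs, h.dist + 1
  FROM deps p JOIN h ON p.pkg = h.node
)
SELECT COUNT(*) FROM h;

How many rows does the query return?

Base: (deploy, dist=0).
Iteration 1: edges from {deploy} -> (tag, dist=1).
Iteration 2: edges from {tag} -> (compress, dist=2).
Iteration 3: no outgoing edges from {compress}; recursion stops.
Total rows emitted: 3.

3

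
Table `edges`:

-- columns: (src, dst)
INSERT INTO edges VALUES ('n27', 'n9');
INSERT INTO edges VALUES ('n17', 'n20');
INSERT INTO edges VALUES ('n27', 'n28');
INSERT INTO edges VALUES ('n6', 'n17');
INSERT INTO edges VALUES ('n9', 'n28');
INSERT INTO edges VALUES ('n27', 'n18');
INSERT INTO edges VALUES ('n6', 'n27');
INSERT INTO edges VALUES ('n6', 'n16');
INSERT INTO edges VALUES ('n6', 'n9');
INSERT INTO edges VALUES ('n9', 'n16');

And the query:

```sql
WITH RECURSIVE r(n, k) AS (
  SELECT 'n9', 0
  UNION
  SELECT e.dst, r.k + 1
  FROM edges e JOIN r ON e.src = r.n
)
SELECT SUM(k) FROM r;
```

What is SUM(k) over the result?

2

Base: (n9, k=0).
Iteration 1: edges from {n9} -> (n16, k=1), (n28, k=1).
Iteration 2: no outgoing edges from {n16,n28}; recursion stops.
SUM(k) = 0 + 1 + 1 = 2.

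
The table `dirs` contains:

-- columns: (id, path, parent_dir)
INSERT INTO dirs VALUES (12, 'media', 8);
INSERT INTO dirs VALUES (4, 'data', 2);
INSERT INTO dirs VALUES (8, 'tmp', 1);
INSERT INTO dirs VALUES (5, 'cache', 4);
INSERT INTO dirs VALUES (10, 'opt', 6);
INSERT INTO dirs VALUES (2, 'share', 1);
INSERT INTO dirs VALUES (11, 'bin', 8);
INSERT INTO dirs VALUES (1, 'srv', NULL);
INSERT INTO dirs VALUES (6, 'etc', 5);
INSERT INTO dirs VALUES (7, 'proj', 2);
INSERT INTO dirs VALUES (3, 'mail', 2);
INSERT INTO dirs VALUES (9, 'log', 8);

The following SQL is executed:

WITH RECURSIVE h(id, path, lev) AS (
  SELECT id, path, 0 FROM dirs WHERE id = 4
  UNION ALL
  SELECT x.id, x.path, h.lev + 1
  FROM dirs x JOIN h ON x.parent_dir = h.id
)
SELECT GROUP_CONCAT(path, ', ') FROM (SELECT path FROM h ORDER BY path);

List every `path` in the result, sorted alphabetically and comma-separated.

cache, data, etc, opt

Base: id=4 (data) at lev 0.
Iteration 1: rows with parent_dir in {4} -> cache (id 5, lev 1).
Iteration 2: rows with parent_dir in {5} -> etc (id 6, lev 2).
Iteration 3: rows with parent_dir in {6} -> opt (id 10, lev 3).
Iteration 4: no rows with parent_dir in {10}; recursion stops.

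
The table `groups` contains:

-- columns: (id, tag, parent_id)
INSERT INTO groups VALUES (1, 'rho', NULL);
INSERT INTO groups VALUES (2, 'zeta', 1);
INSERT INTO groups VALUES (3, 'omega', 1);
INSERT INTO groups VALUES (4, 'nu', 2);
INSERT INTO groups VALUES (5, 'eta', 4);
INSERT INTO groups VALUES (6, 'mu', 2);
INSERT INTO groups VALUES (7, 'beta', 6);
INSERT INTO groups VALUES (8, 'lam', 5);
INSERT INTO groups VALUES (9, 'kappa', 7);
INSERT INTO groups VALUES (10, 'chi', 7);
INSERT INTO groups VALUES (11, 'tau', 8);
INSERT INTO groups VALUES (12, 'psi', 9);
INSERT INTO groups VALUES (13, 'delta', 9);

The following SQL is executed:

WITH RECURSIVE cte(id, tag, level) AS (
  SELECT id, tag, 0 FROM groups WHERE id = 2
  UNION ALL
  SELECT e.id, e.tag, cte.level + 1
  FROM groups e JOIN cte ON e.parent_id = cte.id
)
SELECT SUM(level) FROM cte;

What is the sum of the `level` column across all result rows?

Base: id=2 (zeta) at level 0.
Iteration 1: rows with parent_id in {2} -> nu (id 4, level 1), mu (id 6, level 1).
Iteration 2: rows with parent_id in {4,6} -> eta (id 5, level 2), beta (id 7, level 2).
Iteration 3: rows with parent_id in {5,7} -> lam (id 8, level 3), kappa (id 9, level 3), chi (id 10, level 3).
Iteration 4: rows with parent_id in {8,9,10} -> tau (id 11, level 4), psi (id 12, level 4), delta (id 13, level 4).
Iteration 5: no rows with parent_id in {11,12,13}; recursion stops.
SUM(level) = 0 + 1 + 1 + 2 + 2 + 3 + 3 + 3 + 4 + 4 + 4 = 27.

27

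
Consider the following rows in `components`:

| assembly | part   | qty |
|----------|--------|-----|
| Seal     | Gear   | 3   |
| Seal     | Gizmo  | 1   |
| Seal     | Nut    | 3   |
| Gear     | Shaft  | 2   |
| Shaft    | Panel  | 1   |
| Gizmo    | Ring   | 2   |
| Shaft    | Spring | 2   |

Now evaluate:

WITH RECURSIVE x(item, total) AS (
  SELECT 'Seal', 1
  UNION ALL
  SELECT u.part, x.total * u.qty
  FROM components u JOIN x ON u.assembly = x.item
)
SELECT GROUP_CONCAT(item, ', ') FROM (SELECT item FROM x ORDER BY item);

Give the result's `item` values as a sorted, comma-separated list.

Base: (Seal, total=1).
Iteration 1: components of {Seal} -> Gear = 1*3 = 3, Gizmo = 1*1 = 1, Nut = 1*3 = 3.
Iteration 2: components of {Gear,Gizmo,Nut} -> Ring = 1*2 = 2, Shaft = 3*2 = 6.
Iteration 3: components of {Ring,Shaft} -> Panel = 6*1 = 6, Spring = 6*2 = 12.
Iteration 4: no further components; recursion stops.

Gear, Gizmo, Nut, Panel, Ring, Seal, Shaft, Spring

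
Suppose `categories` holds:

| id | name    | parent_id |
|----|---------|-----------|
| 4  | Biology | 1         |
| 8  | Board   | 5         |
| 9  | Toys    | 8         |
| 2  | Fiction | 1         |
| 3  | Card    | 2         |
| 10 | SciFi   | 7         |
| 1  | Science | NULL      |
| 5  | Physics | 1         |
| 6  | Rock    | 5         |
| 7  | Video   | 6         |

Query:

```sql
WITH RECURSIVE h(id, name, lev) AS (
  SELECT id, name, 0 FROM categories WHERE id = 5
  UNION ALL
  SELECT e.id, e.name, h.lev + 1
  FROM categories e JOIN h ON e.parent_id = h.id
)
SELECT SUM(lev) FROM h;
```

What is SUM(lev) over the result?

Base: id=5 (Physics) at lev 0.
Iteration 1: rows with parent_id in {5} -> Rock (id 6, lev 1), Board (id 8, lev 1).
Iteration 2: rows with parent_id in {6,8} -> Video (id 7, lev 2), Toys (id 9, lev 2).
Iteration 3: rows with parent_id in {7,9} -> SciFi (id 10, lev 3).
Iteration 4: no rows with parent_id in {10}; recursion stops.
SUM(lev) = 0 + 1 + 1 + 2 + 2 + 3 = 9.

9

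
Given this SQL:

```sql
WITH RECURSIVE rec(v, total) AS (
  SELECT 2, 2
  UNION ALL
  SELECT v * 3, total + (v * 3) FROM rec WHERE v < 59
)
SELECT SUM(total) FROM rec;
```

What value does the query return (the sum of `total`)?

Base: v=2, total=2.
Iteration 1: 2 < 59 holds -> v = 2 * 3 = 6, total = 2 + 6 = 8.
Iteration 2: 6 < 59 holds -> v = 6 * 3 = 18, total = 8 + 18 = 26.
Iteration 3: 18 < 59 holds -> v = 18 * 3 = 54, total = 26 + 54 = 80.
Iteration 4: 54 < 59 holds -> v = 54 * 3 = 162, total = 80 + 162 = 242.
Iteration 5: 162 < 59 fails; recursion stops.
SUM(total) = 2 + 8 + 26 + 80 + 242 = 358.

358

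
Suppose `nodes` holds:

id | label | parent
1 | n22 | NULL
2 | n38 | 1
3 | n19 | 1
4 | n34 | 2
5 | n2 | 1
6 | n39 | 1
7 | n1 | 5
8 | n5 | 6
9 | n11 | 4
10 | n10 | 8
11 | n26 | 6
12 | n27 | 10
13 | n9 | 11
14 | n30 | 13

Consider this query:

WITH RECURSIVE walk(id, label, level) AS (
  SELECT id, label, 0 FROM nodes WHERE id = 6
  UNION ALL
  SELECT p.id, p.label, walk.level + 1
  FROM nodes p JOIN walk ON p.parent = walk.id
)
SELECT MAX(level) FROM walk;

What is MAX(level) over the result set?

Base: id=6 (n39) at level 0.
Iteration 1: rows with parent in {6} -> n5 (id 8, level 1), n26 (id 11, level 1).
Iteration 2: rows with parent in {8,11} -> n10 (id 10, level 2), n9 (id 13, level 2).
Iteration 3: rows with parent in {10,13} -> n27 (id 12, level 3), n30 (id 14, level 3).
Iteration 4: no rows with parent in {12,14}; recursion stops.
level values: 0, 1, 1, 2, 2, 3, 3; the maximum is 3.

3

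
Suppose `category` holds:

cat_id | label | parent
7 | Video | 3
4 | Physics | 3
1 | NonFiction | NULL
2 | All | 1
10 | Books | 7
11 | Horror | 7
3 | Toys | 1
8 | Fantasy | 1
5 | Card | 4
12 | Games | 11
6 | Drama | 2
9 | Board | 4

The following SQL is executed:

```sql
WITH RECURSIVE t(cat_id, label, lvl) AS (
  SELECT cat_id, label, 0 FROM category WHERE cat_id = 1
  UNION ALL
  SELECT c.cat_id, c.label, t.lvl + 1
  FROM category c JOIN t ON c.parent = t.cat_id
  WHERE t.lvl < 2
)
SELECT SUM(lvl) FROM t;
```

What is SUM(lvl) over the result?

9

Base: cat_id=1 (NonFiction) at lvl 0.
Iteration 1: rows with parent in {1} -> All (id 2, lvl 1), Toys (id 3, lvl 1), Fantasy (id 8, lvl 1).
Iteration 2: rows with parent in {2,3,8} -> Physics (id 4, lvl 2), Drama (id 6, lvl 2), Video (id 7, lvl 2).
Iteration 3: lvl < 2 fails for all current rows; recursion stops.
SUM(lvl) = 0 + 1 + 1 + 1 + 2 + 2 + 2 = 9.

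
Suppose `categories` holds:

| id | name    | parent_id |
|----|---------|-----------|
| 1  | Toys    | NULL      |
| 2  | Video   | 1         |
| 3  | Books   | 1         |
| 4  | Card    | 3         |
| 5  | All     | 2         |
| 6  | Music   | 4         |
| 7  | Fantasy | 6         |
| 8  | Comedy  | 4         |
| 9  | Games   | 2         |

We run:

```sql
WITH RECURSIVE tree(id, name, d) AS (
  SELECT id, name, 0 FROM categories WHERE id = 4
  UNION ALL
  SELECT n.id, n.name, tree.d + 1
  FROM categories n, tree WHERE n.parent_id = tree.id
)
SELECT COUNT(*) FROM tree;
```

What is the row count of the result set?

4

Base: id=4 (Card) at d 0.
Iteration 1: rows with parent_id in {4} -> Music (id 6, d 1), Comedy (id 8, d 1).
Iteration 2: rows with parent_id in {6,8} -> Fantasy (id 7, d 2).
Iteration 3: no rows with parent_id in {7}; recursion stops.
Total rows emitted: 4.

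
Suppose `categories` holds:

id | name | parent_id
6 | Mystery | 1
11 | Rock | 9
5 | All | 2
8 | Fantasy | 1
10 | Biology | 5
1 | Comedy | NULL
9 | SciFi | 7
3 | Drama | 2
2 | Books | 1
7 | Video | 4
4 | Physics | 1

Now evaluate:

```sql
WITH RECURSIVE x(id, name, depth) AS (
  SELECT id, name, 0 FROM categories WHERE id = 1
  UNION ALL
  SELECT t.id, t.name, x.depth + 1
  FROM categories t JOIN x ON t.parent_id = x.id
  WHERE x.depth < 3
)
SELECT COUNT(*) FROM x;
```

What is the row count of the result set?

10

Base: id=1 (Comedy) at depth 0.
Iteration 1: rows with parent_id in {1} -> Books (id 2, depth 1), Physics (id 4, depth 1), Mystery (id 6, depth 1), Fantasy (id 8, depth 1).
Iteration 2: rows with parent_id in {2,4,6,8} -> Drama (id 3, depth 2), All (id 5, depth 2), Video (id 7, depth 2).
Iteration 3: rows with parent_id in {3,5,7} -> SciFi (id 9, depth 3), Biology (id 10, depth 3).
Iteration 4: depth < 3 fails for all current rows; recursion stops.
Total rows emitted: 10.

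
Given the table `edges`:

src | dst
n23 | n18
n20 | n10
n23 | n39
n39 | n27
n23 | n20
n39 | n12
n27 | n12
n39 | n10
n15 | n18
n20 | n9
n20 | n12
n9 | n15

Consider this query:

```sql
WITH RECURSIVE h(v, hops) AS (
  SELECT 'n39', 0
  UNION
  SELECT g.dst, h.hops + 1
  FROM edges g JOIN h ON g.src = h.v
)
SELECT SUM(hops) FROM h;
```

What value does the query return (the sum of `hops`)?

5

Base: (n39, hops=0).
Iteration 1: edges from {n39} -> (n10, hops=1), (n12, hops=1), (n27, hops=1).
Iteration 2: edges from {n10,n12,n27} -> (n12, hops=2).
Iteration 3: no outgoing edges from {n12}; recursion stops.
SUM(hops) = 0 + 1 + 1 + 1 + 2 = 5.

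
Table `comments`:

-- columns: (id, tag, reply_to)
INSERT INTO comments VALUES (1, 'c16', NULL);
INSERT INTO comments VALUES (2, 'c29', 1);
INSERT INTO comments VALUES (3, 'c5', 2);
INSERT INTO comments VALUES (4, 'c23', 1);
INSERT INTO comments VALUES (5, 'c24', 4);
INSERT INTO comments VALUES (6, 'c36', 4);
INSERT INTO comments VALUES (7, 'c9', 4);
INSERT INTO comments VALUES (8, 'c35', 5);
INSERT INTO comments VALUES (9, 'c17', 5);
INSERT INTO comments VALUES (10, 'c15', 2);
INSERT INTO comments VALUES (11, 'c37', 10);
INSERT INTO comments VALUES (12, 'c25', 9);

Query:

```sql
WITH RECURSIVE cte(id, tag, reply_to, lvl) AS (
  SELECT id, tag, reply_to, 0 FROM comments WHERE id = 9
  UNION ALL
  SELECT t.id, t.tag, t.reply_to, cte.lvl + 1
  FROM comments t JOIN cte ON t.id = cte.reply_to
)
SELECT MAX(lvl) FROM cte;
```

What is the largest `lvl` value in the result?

3

Base: id=9 (c17), reply_to=5, lvl 0.
Iteration 1: join on id=5 -> c24 (id 5, reply_to=4, lvl 1).
Iteration 2: join on id=4 -> c23 (id 4, reply_to=1, lvl 2).
Iteration 3: join on id=1 -> c16 (id 1, reply_to=NULL, lvl 3).
Iteration 4: reply_to is NULL; no match; recursion stops.
lvl values: 0, 1, 2, 3; the maximum is 3.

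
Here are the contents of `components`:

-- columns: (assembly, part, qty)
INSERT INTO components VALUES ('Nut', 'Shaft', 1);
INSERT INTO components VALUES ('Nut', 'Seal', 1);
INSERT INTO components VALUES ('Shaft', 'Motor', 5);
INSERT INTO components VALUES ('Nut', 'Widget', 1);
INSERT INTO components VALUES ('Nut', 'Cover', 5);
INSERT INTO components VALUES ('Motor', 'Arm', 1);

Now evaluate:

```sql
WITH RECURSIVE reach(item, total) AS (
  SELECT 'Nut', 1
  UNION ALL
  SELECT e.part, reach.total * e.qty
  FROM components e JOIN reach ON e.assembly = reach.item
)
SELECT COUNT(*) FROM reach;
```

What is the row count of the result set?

Base: (Nut, total=1).
Iteration 1: components of {Nut} -> Cover = 1*5 = 5, Seal = 1*1 = 1, Shaft = 1*1 = 1, Widget = 1*1 = 1.
Iteration 2: components of {Cover,Seal,Shaft,Widget} -> Motor = 1*5 = 5.
Iteration 3: components of {Motor} -> Arm = 5*1 = 5.
Iteration 4: no further components; recursion stops.
Total rows emitted: 7.

7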